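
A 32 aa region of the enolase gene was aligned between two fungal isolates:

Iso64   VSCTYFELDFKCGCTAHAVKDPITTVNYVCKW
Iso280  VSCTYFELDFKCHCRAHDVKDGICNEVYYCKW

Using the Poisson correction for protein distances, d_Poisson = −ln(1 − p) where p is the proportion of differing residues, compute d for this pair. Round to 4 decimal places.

Mismatches occur at site 13 (G/H), site 15 (T/R), site 18 (A/D), site 22 (P/G), site 24 (T/C), site 25 (T/N), site 26 (V/E), site 27 (N/V), site 29 (V/Y).
p = 9/32 = 0.281250.
d = −ln(1 − 0.281250) = −ln(0.718750) = 0.3302.

0.3302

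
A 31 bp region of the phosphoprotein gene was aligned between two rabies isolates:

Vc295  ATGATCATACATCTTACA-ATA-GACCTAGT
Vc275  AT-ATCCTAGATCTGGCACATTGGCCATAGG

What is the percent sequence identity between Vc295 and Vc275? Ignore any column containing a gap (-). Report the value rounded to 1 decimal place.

71.4%

Excluding the 3 gap columns leaves 28 comparable sites.
Differing sites — 7:A/C; 10:C/G; 15:T/G; 16:A/G; 22:A/T; 25:A/C; 27:C/A; 31:T/G.
20 of the 28 comparable sites match, so the percent identity is 20/28 × 100 = 71.4%.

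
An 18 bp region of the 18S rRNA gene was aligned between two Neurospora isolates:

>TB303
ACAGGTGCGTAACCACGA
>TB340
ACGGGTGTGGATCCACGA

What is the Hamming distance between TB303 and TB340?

4

The sequences differ at positions 3 (A/G), 8 (C/T), 10 (T/G), 12 (A/T).
That gives 4 mismatches out of 18 aligned sites, so the Hamming distance is 4.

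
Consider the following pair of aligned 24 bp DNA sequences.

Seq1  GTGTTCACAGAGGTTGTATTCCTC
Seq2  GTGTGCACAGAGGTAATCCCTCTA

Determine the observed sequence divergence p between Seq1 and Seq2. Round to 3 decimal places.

Differing sites — 5:T/G; 15:T/A; 16:G/A; 18:A/C; 19:T/C; 20:T/C; 21:C/T; 24:C/A.
There are 8 differences over 24 sites, so p = 8/24 = 0.333.

0.333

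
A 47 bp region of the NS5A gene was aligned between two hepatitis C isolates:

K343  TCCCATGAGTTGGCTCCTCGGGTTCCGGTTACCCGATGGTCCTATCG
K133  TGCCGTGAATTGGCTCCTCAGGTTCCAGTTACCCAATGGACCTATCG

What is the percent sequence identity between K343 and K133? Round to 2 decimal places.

85.11%

Mismatches occur at site 2 (C↔G), site 5 (A↔G), site 9 (G↔A), site 20 (G↔A), site 27 (G↔A), site 35 (G↔A), site 40 (T↔A).
40 of the 47 sites match, so the percent identity is 40/47 × 100 = 85.11%.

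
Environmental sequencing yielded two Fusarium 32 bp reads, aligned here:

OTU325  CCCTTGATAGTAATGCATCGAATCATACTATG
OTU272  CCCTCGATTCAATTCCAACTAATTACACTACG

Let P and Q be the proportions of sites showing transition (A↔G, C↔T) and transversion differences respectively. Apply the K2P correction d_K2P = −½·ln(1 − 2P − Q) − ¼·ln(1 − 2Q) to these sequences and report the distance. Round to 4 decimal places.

Mismatches occur at site 5 (T→C, transition), site 9 (A→T, transversion), site 10 (G→C, transversion), site 11 (T→A, transversion), site 13 (A→T, transversion), site 15 (G→C, transversion), site 18 (T→A, transversion), site 20 (G→T, transversion), site 24 (C→T, transition), site 26 (T→C, transition), site 31 (T→C, transition).
Of the 11 differences, 4 transitions and 7 transversions over 32 sites: P = 4/32 = 0.125000, Q = 7/32 = 0.218750.
d = −0.5·ln(0.531250) − 0.25·ln(0.562500) = −0.5·(-0.632523) − 0.25·(-0.575364) = 0.4601.

0.4601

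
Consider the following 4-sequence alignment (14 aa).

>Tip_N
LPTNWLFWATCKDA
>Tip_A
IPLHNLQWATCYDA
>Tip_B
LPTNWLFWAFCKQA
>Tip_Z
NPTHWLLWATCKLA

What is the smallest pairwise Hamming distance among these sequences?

2

Pairwise Hamming distances:
  Tip_N vs Tip_A: 6
  Tip_N vs Tip_B: 2
  Tip_N vs Tip_Z: 4
  Tip_A vs Tip_B: 8
  Tip_A vs Tip_Z: 6
  Tip_B vs Tip_Z: 5
The smallest is 2, between Tip_N and Tip_B.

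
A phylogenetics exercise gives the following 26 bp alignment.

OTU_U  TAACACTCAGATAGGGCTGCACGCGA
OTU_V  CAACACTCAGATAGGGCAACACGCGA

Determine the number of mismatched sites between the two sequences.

3

Mismatches occur at site 1 (T↔C), site 18 (T↔A), site 19 (G↔A).
That gives 3 mismatches out of 26 aligned sites, so the Hamming distance is 3.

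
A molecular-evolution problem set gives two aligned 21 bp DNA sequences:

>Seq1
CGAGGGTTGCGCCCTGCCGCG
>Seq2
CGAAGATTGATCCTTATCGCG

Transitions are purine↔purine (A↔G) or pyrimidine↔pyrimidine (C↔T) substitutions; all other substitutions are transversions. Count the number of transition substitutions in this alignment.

5

The sequences differ at positions 4 (G/A, transition), 6 (G/A, transition), 10 (C/A, transversion), 11 (G/T, transversion), 14 (C/T, transition), 16 (G/A, transition), 17 (C/T, transition).
Of the 7 differences, 5 transitions and 2 transversions, so the answer is 5.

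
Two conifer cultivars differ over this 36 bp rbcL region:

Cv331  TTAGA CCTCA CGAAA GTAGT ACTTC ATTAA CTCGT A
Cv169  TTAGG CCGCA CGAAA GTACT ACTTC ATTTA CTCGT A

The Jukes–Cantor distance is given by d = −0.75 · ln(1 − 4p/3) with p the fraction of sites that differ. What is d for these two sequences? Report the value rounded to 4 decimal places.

Differing sites — 5:A/G; 8:T/G; 19:G/C; 29:A/T.
p = 4/36 = 0.111111.
d = −0.75 · ln(1 − (4/3)·0.111111) = −0.75 · ln(0.851852) = −0.75 · (-0.160342) = 0.1203.

0.1203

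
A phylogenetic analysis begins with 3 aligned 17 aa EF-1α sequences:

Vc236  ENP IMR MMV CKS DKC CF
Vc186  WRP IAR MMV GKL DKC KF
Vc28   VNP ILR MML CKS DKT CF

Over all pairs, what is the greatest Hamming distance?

Pairwise Hamming distances:
  Vc236 vs Vc186: 6
  Vc236 vs Vc28: 4
  Vc186 vs Vc28: 8
The largest is 8, between Vc186 and Vc28.

8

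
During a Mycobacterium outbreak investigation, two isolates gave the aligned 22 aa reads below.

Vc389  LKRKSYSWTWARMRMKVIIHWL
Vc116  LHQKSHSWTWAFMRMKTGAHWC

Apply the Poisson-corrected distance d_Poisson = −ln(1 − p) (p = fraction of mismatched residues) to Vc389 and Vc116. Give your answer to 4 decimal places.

0.4520

Differing sites — 2:K/H; 3:R/Q; 6:Y/H; 12:R/F; 17:V/T; 18:I/G; 19:I/A; 22:L/C.
p = 8/22 = 0.363636.
d = −ln(1 − 0.363636) = −ln(0.636364) = 0.4520.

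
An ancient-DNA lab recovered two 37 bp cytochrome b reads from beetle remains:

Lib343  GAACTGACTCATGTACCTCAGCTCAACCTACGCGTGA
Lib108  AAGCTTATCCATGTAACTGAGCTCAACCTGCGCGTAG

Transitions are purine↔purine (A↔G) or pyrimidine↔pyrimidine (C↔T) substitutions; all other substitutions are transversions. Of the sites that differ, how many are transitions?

Differing sites — 1:G/A (Ti); 3:A/G (Ti); 6:G/T (Tv); 8:C/T (Ti); 9:T/C (Ti); 16:C/A (Tv); 19:C/G (Tv); 30:A/G (Ti); 36:G/A (Ti); 37:A/G (Ti).
Of the 10 differences, 7 transitions and 3 transversions, so the answer is 7.

7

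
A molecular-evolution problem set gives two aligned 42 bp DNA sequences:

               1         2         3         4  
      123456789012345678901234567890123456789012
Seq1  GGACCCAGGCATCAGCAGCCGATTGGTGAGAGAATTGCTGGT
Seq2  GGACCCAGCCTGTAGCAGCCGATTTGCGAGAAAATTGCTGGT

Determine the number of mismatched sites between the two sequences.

7

The sequences differ at positions 9 (G/C), 11 (A/T), 12 (T/G), 13 (C/T), 25 (G/T), 27 (T/C), 32 (G/A).
That gives 7 mismatches out of 42 aligned sites, so the Hamming distance is 7.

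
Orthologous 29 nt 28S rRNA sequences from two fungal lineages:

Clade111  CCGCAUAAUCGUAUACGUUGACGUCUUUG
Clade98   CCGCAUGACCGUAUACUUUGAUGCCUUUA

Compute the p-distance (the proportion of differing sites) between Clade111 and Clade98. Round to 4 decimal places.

0.2069

Differing sites — 7:A/G; 9:U/C; 17:G/U; 22:C/U; 24:U/C; 29:G/A.
There are 6 differences over 29 sites, so p = 6/29 = 0.2069.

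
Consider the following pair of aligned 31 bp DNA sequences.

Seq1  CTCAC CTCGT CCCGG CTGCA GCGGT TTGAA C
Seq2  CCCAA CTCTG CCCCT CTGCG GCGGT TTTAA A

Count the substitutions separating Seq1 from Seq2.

The sequences differ at positions 2 (T/C), 5 (C/A), 9 (G/T), 10 (T/G), 14 (G/C), 15 (G/T), 20 (A/G), 28 (G/T), 31 (C/A).
That gives 9 mismatches out of 31 aligned sites, so the Hamming distance is 9.

9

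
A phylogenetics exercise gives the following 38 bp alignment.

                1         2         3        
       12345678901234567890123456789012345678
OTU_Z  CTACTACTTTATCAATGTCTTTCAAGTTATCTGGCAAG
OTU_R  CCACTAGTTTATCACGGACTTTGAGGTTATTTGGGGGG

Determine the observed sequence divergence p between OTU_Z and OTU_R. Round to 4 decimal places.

0.2895

Differing sites — 2:T/C; 7:C/G; 15:A/C; 16:T/G; 18:T/A; 23:C/G; 25:A/G; 31:C/T; 35:C/G; 36:A/G; 37:A/G.
There are 11 differences over 38 sites, so p = 11/38 = 0.2895.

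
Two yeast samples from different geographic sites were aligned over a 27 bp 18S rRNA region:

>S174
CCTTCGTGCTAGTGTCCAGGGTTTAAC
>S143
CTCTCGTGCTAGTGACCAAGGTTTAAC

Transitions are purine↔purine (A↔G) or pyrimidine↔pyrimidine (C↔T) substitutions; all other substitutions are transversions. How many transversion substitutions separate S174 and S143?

The sequences differ at positions 2 (C/T, transition), 3 (T/C, transition), 15 (T/A, transversion), 19 (G/A, transition).
Of the 4 differences, 3 transitions and 1 transversion, so the answer is 1.

1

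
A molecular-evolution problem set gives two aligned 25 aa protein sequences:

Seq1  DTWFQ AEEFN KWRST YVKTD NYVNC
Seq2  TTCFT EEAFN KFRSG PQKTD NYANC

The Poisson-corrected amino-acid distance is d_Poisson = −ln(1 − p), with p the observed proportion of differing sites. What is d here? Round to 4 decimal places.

The sequences differ at positions 1 (D/T), 3 (W/C), 5 (Q/T), 6 (A/E), 8 (E/A), 12 (W/F), 15 (T/G), 16 (Y/P), 17 (V/Q), 23 (V/A).
p = 10/25 = 0.400000.
d = −ln(1 − 0.400000) = −ln(0.600000) = 0.5108.

0.5108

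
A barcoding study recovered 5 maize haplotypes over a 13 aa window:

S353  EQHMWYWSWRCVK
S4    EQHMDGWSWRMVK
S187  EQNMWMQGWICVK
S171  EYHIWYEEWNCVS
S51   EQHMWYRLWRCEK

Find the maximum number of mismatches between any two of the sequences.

9

Pairwise Hamming distances:
  S353 vs S4: 3
  S353 vs S187: 5
  S353 vs S171: 6
  S353 vs S51: 3
  S4 vs S187: 7
  S4 vs S171: 9
  S4 vs S51: 6
  S187 vs S171: 8
  S187 vs S51: 6
  S171 vs S51: 7
The largest is 9, between S4 and S171.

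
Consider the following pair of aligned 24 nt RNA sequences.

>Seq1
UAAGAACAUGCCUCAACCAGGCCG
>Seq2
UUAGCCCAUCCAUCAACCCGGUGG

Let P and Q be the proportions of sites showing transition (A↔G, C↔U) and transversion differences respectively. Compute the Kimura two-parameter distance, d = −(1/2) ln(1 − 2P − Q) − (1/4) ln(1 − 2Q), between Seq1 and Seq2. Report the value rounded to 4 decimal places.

Mismatches occur at site 2 (A/U, transversion), site 5 (A/C, transversion), site 6 (A/C, transversion), site 10 (G/C, transversion), site 12 (C/A, transversion), site 19 (A/C, transversion), site 22 (C/U, transition), site 23 (C/G, transversion).
Of the 8 differences, 1 transition and 7 transversions over 24 sites: P = 1/24 = 0.041667, Q = 7/24 = 0.291667.
d = −0.5·ln(0.624999) − 0.25·ln(0.416666) = −0.5·(-0.470005) − 0.25·(-0.875470) = 0.4539.

0.4539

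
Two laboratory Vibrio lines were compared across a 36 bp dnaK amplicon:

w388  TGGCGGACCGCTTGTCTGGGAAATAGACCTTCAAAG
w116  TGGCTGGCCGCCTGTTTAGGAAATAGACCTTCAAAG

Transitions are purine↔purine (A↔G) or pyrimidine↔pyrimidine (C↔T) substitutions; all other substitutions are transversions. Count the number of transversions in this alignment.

1

Mismatches occur at site 5 (G→T, transversion), site 7 (A→G, transition), site 12 (T→C, transition), site 16 (C→T, transition), site 18 (G→A, transition).
Of the 5 differences, 4 transitions and 1 transversion, so the answer is 1.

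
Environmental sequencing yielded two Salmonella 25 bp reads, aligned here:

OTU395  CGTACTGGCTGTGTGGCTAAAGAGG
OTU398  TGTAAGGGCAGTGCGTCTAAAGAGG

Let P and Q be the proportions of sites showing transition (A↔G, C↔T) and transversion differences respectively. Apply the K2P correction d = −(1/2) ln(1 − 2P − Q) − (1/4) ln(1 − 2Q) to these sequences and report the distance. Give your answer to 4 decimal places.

The sequences differ at positions 1 (C/T, transition), 5 (C/A, transversion), 6 (T/G, transversion), 10 (T/A, transversion), 14 (T/C, transition), 16 (G/T, transversion).
Of the 6 differences, 2 transitions and 4 transversions over 25 sites: P = 2/25 = 0.080000, Q = 4/25 = 0.160000.
d = −0.5·ln(0.680000) − 0.25·ln(0.680000) = −0.5·(-0.385662) − 0.25·(-0.385662) = 0.2892.

0.2892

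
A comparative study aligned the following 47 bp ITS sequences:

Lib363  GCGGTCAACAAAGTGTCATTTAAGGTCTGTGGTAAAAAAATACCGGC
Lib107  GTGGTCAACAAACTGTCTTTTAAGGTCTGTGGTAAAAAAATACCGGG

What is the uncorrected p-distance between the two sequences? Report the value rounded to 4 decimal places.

Differing sites — 2:C/T; 13:G/C; 18:A/T; 47:C/G.
There are 4 differences over 47 sites, so p = 4/47 = 0.0851.

0.0851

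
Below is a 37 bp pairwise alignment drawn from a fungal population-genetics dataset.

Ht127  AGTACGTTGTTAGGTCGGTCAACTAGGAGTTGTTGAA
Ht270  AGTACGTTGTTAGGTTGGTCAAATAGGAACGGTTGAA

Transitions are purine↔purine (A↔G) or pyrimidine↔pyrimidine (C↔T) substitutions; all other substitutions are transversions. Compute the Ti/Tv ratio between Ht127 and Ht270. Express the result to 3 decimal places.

1.500

Mismatches occur at site 16 (C↔T, transition), site 23 (C↔A, transversion), site 29 (G↔A, transition), site 30 (T↔C, transition), site 31 (T↔G, transversion).
Of the 5 differences, 3 transitions and 2 transversions, so Ti/Tv = 3/2 = 1.500.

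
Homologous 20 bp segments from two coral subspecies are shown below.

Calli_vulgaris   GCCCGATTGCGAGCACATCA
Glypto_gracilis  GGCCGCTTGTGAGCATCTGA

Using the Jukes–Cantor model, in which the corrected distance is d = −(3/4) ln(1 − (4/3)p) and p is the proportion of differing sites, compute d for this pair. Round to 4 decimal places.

0.3831

The sequences differ at positions 2 (C/G), 6 (A/C), 10 (C/T), 16 (C/T), 17 (A/C), 19 (C/G).
p = 6/20 = 0.300000.
d = −0.75 · ln(1 − (4/3)·0.300000) = −0.75 · ln(0.600000) = −0.75 · (-0.510826) = 0.3831.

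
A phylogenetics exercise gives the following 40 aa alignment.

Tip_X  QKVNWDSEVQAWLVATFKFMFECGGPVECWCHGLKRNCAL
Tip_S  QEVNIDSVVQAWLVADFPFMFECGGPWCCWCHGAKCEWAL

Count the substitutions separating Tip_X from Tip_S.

Differing sites — 2:K/E; 5:W/I; 8:E/V; 16:T/D; 18:K/P; 27:V/W; 28:E/C; 34:L/A; 36:R/C; 37:N/E; 38:C/W.
That gives 11 mismatches out of 40 aligned sites, so the Hamming distance is 11.

11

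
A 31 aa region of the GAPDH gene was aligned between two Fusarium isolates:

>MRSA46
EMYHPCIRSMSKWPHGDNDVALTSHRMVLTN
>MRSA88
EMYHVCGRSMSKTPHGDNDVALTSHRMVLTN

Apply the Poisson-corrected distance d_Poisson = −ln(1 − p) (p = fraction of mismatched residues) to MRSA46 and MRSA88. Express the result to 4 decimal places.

Differing sites — 5:P/V; 7:I/G; 13:W/T.
p = 3/31 = 0.096774.
d = −ln(1 − 0.096774) = −ln(0.903226) = 0.1018.

0.1018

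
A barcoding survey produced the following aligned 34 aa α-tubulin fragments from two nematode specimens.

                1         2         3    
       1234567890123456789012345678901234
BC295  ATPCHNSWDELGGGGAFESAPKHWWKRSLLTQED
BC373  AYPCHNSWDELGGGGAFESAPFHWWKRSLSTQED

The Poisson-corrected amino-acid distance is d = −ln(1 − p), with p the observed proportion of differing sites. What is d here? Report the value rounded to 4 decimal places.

0.0924

The sequences differ at positions 2 (T/Y), 22 (K/F), 30 (L/S).
p = 3/34 = 0.088235.
d = −ln(1 − 0.088235) = −ln(0.911765) = 0.0924.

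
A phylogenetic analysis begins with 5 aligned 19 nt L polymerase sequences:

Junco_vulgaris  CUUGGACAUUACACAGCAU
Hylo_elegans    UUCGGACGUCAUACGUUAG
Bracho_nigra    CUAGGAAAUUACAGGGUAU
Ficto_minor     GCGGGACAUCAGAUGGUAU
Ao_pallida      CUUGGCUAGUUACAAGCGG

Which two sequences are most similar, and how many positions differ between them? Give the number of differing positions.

Pairwise Hamming distances:
  Junco_vulgaris vs Hylo_elegans: 9
  Junco_vulgaris vs Bracho_nigra: 5
  Junco_vulgaris vs Ficto_minor: 8
  Junco_vulgaris vs Ao_pallida: 9
  Hylo_elegans vs Bracho_nigra: 9
  Hylo_elegans vs Ficto_minor: 8
  Hylo_elegans vs Ao_pallida: 15
  Bracho_nigra vs Ficto_minor: 7
  Bracho_nigra vs Ao_pallida: 12
  Ficto_minor vs Ao_pallida: 15
The smallest is 5, between Junco_vulgaris and Bracho_nigra.

5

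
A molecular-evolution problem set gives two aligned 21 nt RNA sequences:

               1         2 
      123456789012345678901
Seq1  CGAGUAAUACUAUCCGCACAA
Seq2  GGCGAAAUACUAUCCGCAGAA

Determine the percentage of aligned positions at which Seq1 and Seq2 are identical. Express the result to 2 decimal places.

Mismatches occur at site 1 (C↔G), site 3 (A↔C), site 5 (U↔A), site 19 (C↔G).
17 of the 21 sites match, so the percent identity is 17/21 × 100 = 80.95%.

80.95%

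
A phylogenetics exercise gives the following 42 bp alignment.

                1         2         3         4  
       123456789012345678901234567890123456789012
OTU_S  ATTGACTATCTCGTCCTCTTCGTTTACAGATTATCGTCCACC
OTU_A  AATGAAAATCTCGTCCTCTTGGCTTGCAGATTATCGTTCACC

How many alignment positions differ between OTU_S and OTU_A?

7

Mismatches occur at site 2 (T/A), site 6 (C/A), site 7 (T/A), site 21 (C/G), site 23 (T/C), site 26 (A/G), site 38 (C/T).
That gives 7 mismatches out of 42 aligned sites, so the Hamming distance is 7.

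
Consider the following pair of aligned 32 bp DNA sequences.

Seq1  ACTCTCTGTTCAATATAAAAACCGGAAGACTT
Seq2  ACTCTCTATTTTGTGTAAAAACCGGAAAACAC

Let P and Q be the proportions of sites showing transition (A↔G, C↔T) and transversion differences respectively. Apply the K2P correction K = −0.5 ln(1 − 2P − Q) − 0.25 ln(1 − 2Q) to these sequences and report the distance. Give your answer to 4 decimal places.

Differing sites — 8:G/A (Ti); 11:C/T (Ti); 12:A/T (Tv); 13:A/G (Ti); 15:A/G (Ti); 28:G/A (Ti); 31:T/A (Tv); 32:T/C (Ti).
Of the 8 differences, 6 transitions and 2 transversions over 32 sites: P = 6/32 = 0.187500, Q = 2/32 = 0.062500.
d = −0.5·ln(0.562500) − 0.25·ln(0.875000) = −0.5·(-0.575364) − 0.25·(-0.133531) = 0.3211.

0.3211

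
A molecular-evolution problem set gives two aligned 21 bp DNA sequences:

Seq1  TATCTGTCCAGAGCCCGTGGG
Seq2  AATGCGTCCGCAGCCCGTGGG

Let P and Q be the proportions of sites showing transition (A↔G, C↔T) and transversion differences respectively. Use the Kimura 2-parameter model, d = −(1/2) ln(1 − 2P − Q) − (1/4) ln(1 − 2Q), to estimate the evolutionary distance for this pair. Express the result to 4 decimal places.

0.2869

The sequences differ at positions 1 (T/A, transversion), 4 (C/G, transversion), 5 (T/C, transition), 10 (A/G, transition), 11 (G/C, transversion).
Of the 5 differences, 2 transitions and 3 transversions over 21 sites: P = 2/21 = 0.095238, Q = 3/21 = 0.142857.
d = −0.5·ln(0.666667) − 0.25·ln(0.714286) = −0.5·(-0.405465) − 0.25·(-0.336472) = 0.2869.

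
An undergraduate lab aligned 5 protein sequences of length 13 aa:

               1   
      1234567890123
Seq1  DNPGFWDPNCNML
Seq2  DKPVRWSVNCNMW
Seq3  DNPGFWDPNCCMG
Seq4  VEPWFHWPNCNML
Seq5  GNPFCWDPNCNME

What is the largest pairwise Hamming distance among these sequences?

8

Pairwise Hamming distances:
  Seq1 vs Seq2: 6
  Seq1 vs Seq3: 2
  Seq1 vs Seq4: 5
  Seq1 vs Seq5: 4
  Seq2 vs Seq3: 7
  Seq2 vs Seq4: 8
  Seq2 vs Seq5: 7
  Seq3 vs Seq4: 7
  Seq3 vs Seq5: 5
  Seq4 vs Seq5: 7
The largest is 8, between Seq2 and Seq4.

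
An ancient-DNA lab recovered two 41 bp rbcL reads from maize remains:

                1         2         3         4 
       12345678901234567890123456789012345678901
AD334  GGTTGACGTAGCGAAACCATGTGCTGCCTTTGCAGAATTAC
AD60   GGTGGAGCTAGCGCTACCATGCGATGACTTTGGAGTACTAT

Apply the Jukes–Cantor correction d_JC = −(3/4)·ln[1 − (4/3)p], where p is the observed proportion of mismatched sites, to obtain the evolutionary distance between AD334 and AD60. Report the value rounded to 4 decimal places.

Mismatches occur at site 4 (T↔G), site 7 (C↔G), site 8 (G↔C), site 14 (A↔C), site 15 (A↔T), site 22 (T↔C), site 24 (C↔A), site 27 (C↔A), site 33 (C↔G), site 36 (A↔T), site 38 (T↔C), site 41 (C↔T).
p = 12/41 = 0.292683.
d = −0.75 · ln(1 − (4/3)·0.292683) = −0.75 · ln(0.609756) = −0.75 · (-0.494696) = 0.3710.

0.3710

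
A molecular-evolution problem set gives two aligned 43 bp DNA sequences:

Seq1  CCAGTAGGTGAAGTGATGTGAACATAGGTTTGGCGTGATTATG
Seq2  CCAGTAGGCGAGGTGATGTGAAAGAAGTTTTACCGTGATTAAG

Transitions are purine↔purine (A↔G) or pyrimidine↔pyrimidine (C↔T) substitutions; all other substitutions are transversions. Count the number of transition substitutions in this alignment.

Mismatches occur at site 9 (T↔C, transition), site 12 (A↔G, transition), site 23 (C↔A, transversion), site 24 (A↔G, transition), site 25 (T↔A, transversion), site 28 (G↔T, transversion), site 32 (G↔A, transition), site 33 (G↔C, transversion), site 42 (T↔A, transversion).
Of the 9 differences, 4 transitions and 5 transversions, so the answer is 4.

4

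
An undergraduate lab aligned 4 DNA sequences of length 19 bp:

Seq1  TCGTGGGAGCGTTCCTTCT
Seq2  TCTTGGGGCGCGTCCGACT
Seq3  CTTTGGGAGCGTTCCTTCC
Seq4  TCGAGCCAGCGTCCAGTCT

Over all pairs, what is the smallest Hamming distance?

4

Pairwise Hamming distances:
  Seq1 vs Seq2: 8
  Seq1 vs Seq3: 4
  Seq1 vs Seq4: 6
  Seq2 vs Seq3: 10
  Seq2 vs Seq4: 12
  Seq3 vs Seq4: 10
The smallest is 4, between Seq1 and Seq3.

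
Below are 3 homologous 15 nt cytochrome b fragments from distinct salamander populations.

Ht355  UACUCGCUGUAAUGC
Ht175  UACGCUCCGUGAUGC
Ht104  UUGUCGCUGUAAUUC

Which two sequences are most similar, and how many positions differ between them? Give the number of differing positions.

Pairwise Hamming distances:
  Ht355 vs Ht175: 4
  Ht355 vs Ht104: 3
  Ht175 vs Ht104: 7
The smallest is 3, between Ht355 and Ht104.

3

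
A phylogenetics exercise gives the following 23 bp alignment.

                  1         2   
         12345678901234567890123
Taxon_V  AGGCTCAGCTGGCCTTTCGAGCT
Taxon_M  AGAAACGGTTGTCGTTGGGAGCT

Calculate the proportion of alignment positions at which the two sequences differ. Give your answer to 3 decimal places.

0.391

The sequences differ at positions 3 (G/A), 4 (C/A), 5 (T/A), 7 (A/G), 9 (C/T), 12 (G/T), 14 (C/G), 17 (T/G), 18 (C/G).
There are 9 differences over 23 sites, so p = 9/23 = 0.391.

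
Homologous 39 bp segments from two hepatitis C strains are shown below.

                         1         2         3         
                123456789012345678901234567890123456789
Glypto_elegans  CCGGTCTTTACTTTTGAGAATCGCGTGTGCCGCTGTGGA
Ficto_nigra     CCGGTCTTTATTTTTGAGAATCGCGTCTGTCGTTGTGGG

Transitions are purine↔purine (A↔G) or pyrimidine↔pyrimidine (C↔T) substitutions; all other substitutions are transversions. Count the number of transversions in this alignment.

The sequences differ at positions 11 (C/T, transition), 27 (G/C, transversion), 30 (C/T, transition), 33 (C/T, transition), 39 (A/G, transition).
Of the 5 differences, 4 transitions and 1 transversion, so the answer is 1.

1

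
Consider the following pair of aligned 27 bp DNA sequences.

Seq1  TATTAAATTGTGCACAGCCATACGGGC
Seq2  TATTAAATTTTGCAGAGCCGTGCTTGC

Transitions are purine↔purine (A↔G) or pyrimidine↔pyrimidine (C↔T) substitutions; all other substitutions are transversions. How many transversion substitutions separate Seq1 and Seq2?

4

Mismatches occur at site 10 (G→T, transversion), site 15 (C→G, transversion), site 20 (A→G, transition), site 22 (A→G, transition), site 24 (G→T, transversion), site 25 (G→T, transversion).
Of the 6 differences, 2 transitions and 4 transversions, so the answer is 4.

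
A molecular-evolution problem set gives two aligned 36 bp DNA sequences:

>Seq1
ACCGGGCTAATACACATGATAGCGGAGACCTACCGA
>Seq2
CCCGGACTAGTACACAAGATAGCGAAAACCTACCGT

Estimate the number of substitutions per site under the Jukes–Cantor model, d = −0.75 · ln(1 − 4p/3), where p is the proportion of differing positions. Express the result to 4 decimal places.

Differing sites — 1:A/C; 6:G/A; 10:A/G; 17:T/A; 25:G/A; 27:G/A; 36:A/T.
p = 7/36 = 0.194444.
d = −0.75 · ln(1 − (4/3)·0.194444) = −0.75 · ln(0.740741) = −0.75 · (-0.300104) = 0.2251.

0.2251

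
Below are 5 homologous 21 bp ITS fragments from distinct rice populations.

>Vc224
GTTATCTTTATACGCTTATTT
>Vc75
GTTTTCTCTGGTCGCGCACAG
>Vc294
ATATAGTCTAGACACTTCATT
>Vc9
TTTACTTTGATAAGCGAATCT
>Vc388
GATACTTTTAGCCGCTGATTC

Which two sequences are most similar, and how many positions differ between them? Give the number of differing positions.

Pairwise Hamming distances:
  Vc224 vs Vc75: 10
  Vc224 vs Vc294: 10
  Vc224 vs Vc9: 8
  Vc224 vs Vc388: 7
  Vc75 vs Vc294: 13
  Vc75 vs Vc9: 14
  Vc75 vs Vc388: 12
  Vc294 vs Vc9: 15
  Vc294 vs Vc388: 13
  Vc9 vs Vc388: 10
The smallest is 7, between Vc224 and Vc388.

7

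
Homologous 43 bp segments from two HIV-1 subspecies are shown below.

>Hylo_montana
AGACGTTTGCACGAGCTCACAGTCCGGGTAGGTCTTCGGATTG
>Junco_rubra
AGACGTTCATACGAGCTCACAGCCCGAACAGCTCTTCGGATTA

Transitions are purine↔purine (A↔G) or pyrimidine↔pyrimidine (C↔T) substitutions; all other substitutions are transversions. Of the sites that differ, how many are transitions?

8

The sequences differ at positions 8 (T/C, transition), 9 (G/A, transition), 10 (C/T, transition), 23 (T/C, transition), 27 (G/A, transition), 28 (G/A, transition), 29 (T/C, transition), 32 (G/C, transversion), 43 (G/A, transition).
Of the 9 differences, 8 transitions and 1 transversion, so the answer is 8.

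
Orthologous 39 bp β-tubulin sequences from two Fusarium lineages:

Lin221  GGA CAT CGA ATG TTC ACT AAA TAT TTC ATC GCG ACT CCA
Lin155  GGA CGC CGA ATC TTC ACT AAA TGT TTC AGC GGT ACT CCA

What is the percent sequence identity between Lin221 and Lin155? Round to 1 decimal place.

Differing sites — 5:A/G; 6:T/C; 12:G/C; 23:A/G; 29:T/G; 32:C/G; 33:G/T.
32 of the 39 sites match, so the percent identity is 32/39 × 100 = 82.1%.

82.1%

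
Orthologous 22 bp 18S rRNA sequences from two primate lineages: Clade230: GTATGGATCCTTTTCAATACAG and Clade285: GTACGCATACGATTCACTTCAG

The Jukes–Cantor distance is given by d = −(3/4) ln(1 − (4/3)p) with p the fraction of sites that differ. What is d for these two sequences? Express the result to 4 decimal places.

0.4141

Differing sites — 4:T/C; 6:G/C; 9:C/A; 11:T/G; 12:T/A; 17:A/C; 19:A/T.
p = 7/22 = 0.318182.
d = −0.75 · ln(1 − (4/3)·0.318182) = −0.75 · ln(0.575757) = −0.75 · (-0.552070) = 0.4141.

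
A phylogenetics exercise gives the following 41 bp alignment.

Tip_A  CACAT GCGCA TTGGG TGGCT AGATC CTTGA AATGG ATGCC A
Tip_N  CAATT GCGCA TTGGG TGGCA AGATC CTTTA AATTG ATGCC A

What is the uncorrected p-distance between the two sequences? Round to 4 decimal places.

Mismatches occur at site 3 (C↔A), site 4 (A↔T), site 20 (T↔A), site 29 (G↔T), site 34 (G↔T).
There are 5 differences over 41 sites, so p = 5/41 = 0.1220.

0.1220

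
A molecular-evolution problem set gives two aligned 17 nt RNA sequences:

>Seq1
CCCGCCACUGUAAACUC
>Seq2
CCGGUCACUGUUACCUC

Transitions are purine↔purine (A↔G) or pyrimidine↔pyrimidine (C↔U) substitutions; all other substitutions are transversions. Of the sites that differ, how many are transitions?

Differing sites — 3:C/G (Tv); 5:C/U (Ti); 12:A/U (Tv); 14:A/C (Tv).
Of the 4 differences, 1 transition and 3 transversions, so the answer is 1.

1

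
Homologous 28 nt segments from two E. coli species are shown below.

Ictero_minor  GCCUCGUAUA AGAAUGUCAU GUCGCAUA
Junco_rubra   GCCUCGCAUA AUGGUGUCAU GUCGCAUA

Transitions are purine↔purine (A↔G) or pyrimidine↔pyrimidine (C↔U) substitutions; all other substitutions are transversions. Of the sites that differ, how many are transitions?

3

Differing sites — 7:U/C (Ti); 12:G/U (Tv); 13:A/G (Ti); 14:A/G (Ti).
Of the 4 differences, 3 transitions and 1 transversion, so the answer is 3.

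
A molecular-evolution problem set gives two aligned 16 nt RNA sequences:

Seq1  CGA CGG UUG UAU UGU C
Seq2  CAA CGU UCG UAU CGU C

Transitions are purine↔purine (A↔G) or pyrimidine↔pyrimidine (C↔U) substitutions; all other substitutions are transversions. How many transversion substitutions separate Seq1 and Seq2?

Differing sites — 2:G/A (Ti); 6:G/U (Tv); 8:U/C (Ti); 13:U/C (Ti).
Of the 4 differences, 3 transitions and 1 transversion, so the answer is 1.

1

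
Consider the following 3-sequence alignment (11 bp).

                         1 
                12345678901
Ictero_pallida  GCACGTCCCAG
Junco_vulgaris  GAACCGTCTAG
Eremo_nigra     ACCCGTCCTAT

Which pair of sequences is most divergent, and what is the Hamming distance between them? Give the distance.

Pairwise Hamming distances:
  Ictero_pallida vs Junco_vulgaris: 5
  Ictero_pallida vs Eremo_nigra: 4
  Junco_vulgaris vs Eremo_nigra: 7
The largest is 7, between Junco_vulgaris and Eremo_nigra.

7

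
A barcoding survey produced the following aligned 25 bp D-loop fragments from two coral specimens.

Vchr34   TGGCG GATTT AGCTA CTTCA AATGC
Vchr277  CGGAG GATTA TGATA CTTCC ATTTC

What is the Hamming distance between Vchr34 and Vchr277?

8

Mismatches occur at site 1 (T/C), site 4 (C/A), site 10 (T/A), site 11 (A/T), site 13 (C/A), site 20 (A/C), site 22 (A/T), site 24 (G/T).
That gives 8 mismatches out of 25 aligned sites, so the Hamming distance is 8.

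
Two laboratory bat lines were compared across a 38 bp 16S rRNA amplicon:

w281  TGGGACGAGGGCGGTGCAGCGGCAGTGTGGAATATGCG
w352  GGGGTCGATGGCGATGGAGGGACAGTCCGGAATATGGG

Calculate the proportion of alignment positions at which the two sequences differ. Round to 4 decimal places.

0.2632

Mismatches occur at site 1 (T/G), site 5 (A/T), site 9 (G/T), site 14 (G/A), site 17 (C/G), site 20 (C/G), site 22 (G/A), site 27 (G/C), site 28 (T/C), site 37 (C/G).
There are 10 differences over 38 sites, so p = 10/38 = 0.2632.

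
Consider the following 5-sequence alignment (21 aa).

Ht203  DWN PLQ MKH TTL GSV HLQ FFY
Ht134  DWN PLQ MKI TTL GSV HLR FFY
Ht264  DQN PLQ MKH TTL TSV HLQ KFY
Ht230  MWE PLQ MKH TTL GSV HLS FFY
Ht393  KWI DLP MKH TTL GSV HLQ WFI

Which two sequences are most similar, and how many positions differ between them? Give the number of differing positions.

2

Pairwise Hamming distances:
  Ht203 vs Ht134: 2
  Ht203 vs Ht264: 3
  Ht203 vs Ht230: 3
  Ht203 vs Ht393: 6
  Ht134 vs Ht264: 5
  Ht134 vs Ht230: 4
  Ht134 vs Ht393: 8
  Ht264 vs Ht230: 6
  Ht264 vs Ht393: 8
  Ht230 vs Ht393: 7
The smallest is 2, between Ht203 and Ht134.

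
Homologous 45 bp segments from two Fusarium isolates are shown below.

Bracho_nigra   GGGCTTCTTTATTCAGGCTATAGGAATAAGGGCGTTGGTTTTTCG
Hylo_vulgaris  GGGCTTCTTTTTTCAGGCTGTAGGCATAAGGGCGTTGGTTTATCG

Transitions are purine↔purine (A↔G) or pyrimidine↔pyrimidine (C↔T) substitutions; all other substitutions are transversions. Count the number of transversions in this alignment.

The sequences differ at positions 11 (A/T, transversion), 20 (A/G, transition), 25 (A/C, transversion), 42 (T/A, transversion).
Of the 4 differences, 1 transition and 3 transversions, so the answer is 3.

3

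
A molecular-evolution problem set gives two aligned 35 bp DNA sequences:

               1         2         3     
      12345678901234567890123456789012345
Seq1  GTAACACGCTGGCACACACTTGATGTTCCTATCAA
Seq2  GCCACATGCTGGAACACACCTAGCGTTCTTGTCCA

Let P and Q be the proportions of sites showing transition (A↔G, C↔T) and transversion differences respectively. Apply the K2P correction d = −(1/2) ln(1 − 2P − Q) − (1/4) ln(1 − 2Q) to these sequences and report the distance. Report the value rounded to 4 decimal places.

0.4384

Mismatches occur at site 2 (T→C, transition), site 3 (A→C, transversion), site 7 (C→T, transition), site 13 (C→A, transversion), site 20 (T→C, transition), site 22 (G→A, transition), site 23 (A→G, transition), site 24 (T→C, transition), site 29 (C→T, transition), site 31 (A→G, transition), site 34 (A→C, transversion).
Of the 11 differences, 8 transitions and 3 transversions over 35 sites: P = 8/35 = 0.228571, Q = 3/35 = 0.085714.
d = −0.5·ln(0.457144) − 0.25·ln(0.828572) = −0.5·(-0.782757) − 0.25·(-0.188052) = 0.4384.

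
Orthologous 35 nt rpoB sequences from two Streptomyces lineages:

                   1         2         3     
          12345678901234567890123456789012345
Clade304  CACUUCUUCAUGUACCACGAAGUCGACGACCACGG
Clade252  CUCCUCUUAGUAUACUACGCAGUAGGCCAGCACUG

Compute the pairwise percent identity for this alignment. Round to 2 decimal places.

65.71%

Differing sites — 2:A/U; 4:U/C; 9:C/A; 10:A/G; 12:G/A; 16:C/U; 20:A/C; 24:C/A; 26:A/G; 28:G/C; 30:C/G; 34:G/U.
23 of the 35 sites match, so the percent identity is 23/35 × 100 = 65.71%.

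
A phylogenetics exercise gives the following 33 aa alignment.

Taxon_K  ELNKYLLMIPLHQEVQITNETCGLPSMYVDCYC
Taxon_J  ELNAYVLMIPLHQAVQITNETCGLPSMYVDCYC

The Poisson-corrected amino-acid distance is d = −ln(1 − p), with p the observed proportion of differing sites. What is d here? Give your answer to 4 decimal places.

Mismatches occur at site 4 (K/A), site 6 (L/V), site 14 (E/A).
p = 3/33 = 0.090909.
d = −ln(1 − 0.090909) = −ln(0.909091) = 0.0953.

0.0953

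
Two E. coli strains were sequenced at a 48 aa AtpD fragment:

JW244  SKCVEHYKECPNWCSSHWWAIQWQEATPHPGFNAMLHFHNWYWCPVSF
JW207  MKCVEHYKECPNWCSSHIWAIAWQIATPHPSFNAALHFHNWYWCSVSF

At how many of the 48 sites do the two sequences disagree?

Differing sites — 1:S/M; 18:W/I; 22:Q/A; 25:E/I; 31:G/S; 35:M/A; 45:P/S.
That gives 7 mismatches out of 48 aligned sites, so the Hamming distance is 7.

7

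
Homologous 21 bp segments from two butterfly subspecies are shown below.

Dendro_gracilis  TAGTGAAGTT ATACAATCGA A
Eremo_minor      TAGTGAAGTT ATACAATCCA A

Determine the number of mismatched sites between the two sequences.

Differing sites — 19:G/C.
That gives 1 mismatch out of 21 aligned sites, so the Hamming distance is 1.

1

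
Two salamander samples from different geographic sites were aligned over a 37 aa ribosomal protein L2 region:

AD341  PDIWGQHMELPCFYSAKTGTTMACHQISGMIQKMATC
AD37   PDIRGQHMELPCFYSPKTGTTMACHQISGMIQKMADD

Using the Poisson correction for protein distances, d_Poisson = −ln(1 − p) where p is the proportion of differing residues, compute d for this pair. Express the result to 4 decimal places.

Differing sites — 4:W/R; 16:A/P; 36:T/D; 37:C/D.
p = 4/37 = 0.108108.
d = −ln(1 − 0.108108) = −ln(0.891892) = 0.1144.

0.1144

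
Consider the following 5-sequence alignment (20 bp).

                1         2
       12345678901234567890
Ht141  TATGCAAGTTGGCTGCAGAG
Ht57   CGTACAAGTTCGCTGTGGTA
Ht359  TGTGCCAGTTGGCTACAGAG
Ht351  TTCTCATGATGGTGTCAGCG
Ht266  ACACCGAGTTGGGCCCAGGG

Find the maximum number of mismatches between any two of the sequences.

14

Pairwise Hamming distances:
  Ht141 vs Ht57: 8
  Ht141 vs Ht359: 3
  Ht141 vs Ht351: 9
  Ht141 vs Ht266: 9
  Ht57 vs Ht359: 9
  Ht57 vs Ht351: 14
  Ht57 vs Ht266: 13
  Ht359 vs Ht351: 10
  Ht359 vs Ht266: 9
  Ht351 vs Ht266: 11
The largest is 14, between Ht57 and Ht351.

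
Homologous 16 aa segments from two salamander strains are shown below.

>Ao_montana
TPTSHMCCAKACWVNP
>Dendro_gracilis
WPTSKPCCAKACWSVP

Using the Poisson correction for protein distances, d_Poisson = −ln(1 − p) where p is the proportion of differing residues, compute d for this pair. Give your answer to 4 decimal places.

0.3747

Mismatches occur at site 1 (T/W), site 5 (H/K), site 6 (M/P), site 14 (V/S), site 15 (N/V).
p = 5/16 = 0.312500.
d = −ln(1 − 0.312500) = −ln(0.687500) = 0.3747.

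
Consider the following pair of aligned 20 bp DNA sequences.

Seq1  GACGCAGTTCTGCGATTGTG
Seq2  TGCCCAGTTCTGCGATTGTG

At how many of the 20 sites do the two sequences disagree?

3

Differing sites — 1:G/T; 2:A/G; 4:G/C.
That gives 3 mismatches out of 20 aligned sites, so the Hamming distance is 3.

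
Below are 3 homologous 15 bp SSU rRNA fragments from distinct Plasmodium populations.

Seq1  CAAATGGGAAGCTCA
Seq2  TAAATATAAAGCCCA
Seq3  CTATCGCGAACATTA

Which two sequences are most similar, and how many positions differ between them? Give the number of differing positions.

Pairwise Hamming distances:
  Seq1 vs Seq2: 5
  Seq1 vs Seq3: 7
  Seq2 vs Seq3: 11
The smallest is 5, between Seq1 and Seq2.

5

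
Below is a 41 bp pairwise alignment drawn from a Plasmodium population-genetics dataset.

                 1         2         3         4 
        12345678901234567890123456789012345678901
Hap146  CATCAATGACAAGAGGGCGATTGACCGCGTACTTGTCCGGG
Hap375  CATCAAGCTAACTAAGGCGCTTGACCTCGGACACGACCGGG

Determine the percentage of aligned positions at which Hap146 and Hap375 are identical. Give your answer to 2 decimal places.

The sequences differ at positions 7 (T/G), 8 (G/C), 9 (A/T), 10 (C/A), 12 (A/C), 13 (G/T), 15 (G/A), 20 (A/C), 27 (G/T), 30 (T/G), 33 (T/A), 34 (T/C), 36 (T/A).
28 of the 41 sites match, so the percent identity is 28/41 × 100 = 68.29%.

68.29%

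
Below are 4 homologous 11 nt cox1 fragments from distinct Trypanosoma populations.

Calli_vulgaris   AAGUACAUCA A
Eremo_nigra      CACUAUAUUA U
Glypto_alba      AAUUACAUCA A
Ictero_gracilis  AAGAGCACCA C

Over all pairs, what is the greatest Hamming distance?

Pairwise Hamming distances:
  Calli_vulgaris vs Eremo_nigra: 5
  Calli_vulgaris vs Glypto_alba: 1
  Calli_vulgaris vs Ictero_gracilis: 4
  Eremo_nigra vs Glypto_alba: 5
  Eremo_nigra vs Ictero_gracilis: 8
  Glypto_alba vs Ictero_gracilis: 5
The largest is 8, between Eremo_nigra and Ictero_gracilis.

8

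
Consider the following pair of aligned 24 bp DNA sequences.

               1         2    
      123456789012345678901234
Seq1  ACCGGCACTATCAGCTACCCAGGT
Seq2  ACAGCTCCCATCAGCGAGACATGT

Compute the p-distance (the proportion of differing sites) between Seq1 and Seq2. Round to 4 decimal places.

The sequences differ at positions 3 (C/A), 5 (G/C), 6 (C/T), 7 (A/C), 9 (T/C), 16 (T/G), 18 (C/G), 19 (C/A), 22 (G/T).
There are 9 differences over 24 sites, so p = 9/24 = 0.3750.

0.3750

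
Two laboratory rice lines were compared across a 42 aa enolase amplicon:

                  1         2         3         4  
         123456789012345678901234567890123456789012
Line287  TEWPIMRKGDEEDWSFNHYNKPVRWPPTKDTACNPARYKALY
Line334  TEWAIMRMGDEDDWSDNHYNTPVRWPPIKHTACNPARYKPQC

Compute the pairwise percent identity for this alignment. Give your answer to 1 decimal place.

The sequences differ at positions 4 (P/A), 8 (K/M), 12 (E/D), 16 (F/D), 21 (K/T), 28 (T/I), 30 (D/H), 40 (A/P), 41 (L/Q), 42 (Y/C).
32 of the 42 sites match, so the percent identity is 32/42 × 100 = 76.2%.

76.2%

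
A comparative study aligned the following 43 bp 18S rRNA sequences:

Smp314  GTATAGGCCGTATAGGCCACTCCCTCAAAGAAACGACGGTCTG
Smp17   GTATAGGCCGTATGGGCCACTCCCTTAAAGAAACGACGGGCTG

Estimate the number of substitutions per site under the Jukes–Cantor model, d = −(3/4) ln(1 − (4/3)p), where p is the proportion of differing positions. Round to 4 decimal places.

Mismatches occur at site 14 (A/G), site 26 (C/T), site 40 (T/G).
p = 3/43 = 0.069767.
d = −0.75 · ln(1 − (4/3)·0.069767) = −0.75 · ln(0.906977) = −0.75 · (-0.097638) = 0.0732.

0.0732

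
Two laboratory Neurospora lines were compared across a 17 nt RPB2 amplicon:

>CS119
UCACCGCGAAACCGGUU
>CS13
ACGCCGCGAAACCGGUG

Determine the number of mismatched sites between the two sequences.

Differing sites — 1:U/A; 3:A/G; 17:U/G.
That gives 3 mismatches out of 17 aligned sites, so the Hamming distance is 3.

3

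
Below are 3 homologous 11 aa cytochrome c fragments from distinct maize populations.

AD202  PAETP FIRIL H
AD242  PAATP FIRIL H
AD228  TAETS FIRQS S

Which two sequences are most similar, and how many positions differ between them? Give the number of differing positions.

1

Pairwise Hamming distances:
  AD202 vs AD242: 1
  AD202 vs AD228: 5
  AD242 vs AD228: 6
The smallest is 1, between AD202 and AD242.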